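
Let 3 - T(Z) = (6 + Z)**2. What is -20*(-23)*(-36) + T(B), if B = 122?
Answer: -32941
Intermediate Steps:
T(Z) = 3 - (6 + Z)**2
-20*(-23)*(-36) + T(B) = -20*(-23)*(-36) + (3 - (6 + 122)**2) = 460*(-36) + (3 - 1*128**2) = -16560 + (3 - 1*16384) = -16560 + (3 - 16384) = -16560 - 16381 = -32941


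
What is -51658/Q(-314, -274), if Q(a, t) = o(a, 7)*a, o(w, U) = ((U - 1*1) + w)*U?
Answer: -25829/338492 ≈ -0.076306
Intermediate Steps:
o(w, U) = U*(-1 + U + w) (o(w, U) = ((U - 1) + w)*U = ((-1 + U) + w)*U = (-1 + U + w)*U = U*(-1 + U + w))
Q(a, t) = a*(42 + 7*a) (Q(a, t) = (7*(-1 + 7 + a))*a = (7*(6 + a))*a = (42 + 7*a)*a = a*(42 + 7*a))
-51658/Q(-314, -274) = -51658*(-1/(2198*(6 - 314))) = -51658/(7*(-314)*(-308)) = -51658/676984 = -51658*1/676984 = -25829/338492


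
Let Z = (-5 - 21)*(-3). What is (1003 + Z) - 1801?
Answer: -720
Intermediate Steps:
Z = 78 (Z = -26*(-3) = 78)
(1003 + Z) - 1801 = (1003 + 78) - 1801 = 1081 - 1801 = -720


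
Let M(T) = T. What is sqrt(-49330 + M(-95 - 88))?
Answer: I*sqrt(49513) ≈ 222.52*I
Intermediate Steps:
sqrt(-49330 + M(-95 - 88)) = sqrt(-49330 + (-95 - 88)) = sqrt(-49330 - 183) = sqrt(-49513) = I*sqrt(49513)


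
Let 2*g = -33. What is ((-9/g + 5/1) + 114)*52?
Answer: 68380/11 ≈ 6216.4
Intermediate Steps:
g = -33/2 (g = (1/2)*(-33) = -33/2 ≈ -16.500)
((-9/g + 5/1) + 114)*52 = ((-9/(-33/2) + 5/1) + 114)*52 = ((-9*(-2/33) + 5*1) + 114)*52 = ((6/11 + 5) + 114)*52 = (61/11 + 114)*52 = (1315/11)*52 = 68380/11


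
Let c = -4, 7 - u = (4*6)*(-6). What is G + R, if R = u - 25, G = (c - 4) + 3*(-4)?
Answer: 106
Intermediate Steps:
u = 151 (u = 7 - 4*6*(-6) = 7 - 24*(-6) = 7 - 1*(-144) = 7 + 144 = 151)
G = -20 (G = (-4 - 4) + 3*(-4) = -8 - 12 = -20)
R = 126 (R = 151 - 25 = 126)
G + R = -20 + 126 = 106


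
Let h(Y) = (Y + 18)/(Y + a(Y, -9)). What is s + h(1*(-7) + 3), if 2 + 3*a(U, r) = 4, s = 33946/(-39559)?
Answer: -1000469/197795 ≈ -5.0581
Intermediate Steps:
s = -33946/39559 (s = 33946*(-1/39559) = -33946/39559 ≈ -0.85811)
a(U, r) = ⅔ (a(U, r) = -⅔ + (⅓)*4 = -⅔ + 4/3 = ⅔)
h(Y) = (18 + Y)/(⅔ + Y) (h(Y) = (Y + 18)/(Y + ⅔) = (18 + Y)/(⅔ + Y))
s + h(1*(-7) + 3) = -33946/39559 + 3*(18 + (1*(-7) + 3))/(2 + 3*(1*(-7) + 3)) = -33946/39559 + 3*(18 + (-7 + 3))/(2 + 3*(-7 + 3)) = -33946/39559 + 3*(18 - 4)/(2 + 3*(-4)) = -33946/39559 + 3*14/(2 - 12) = -33946/39559 + 3*14/(-10) = -33946/39559 + 3*(-⅒)*14 = -33946/39559 - 21/5 = -1000469/197795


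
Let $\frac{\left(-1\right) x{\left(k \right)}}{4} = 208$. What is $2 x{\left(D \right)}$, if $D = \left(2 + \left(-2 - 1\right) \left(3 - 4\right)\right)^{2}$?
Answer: $-1664$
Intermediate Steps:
$D = 25$ ($D = \left(2 - -3\right)^{2} = \left(2 + 3\right)^{2} = 5^{2} = 25$)
$x{\left(k \right)} = -832$ ($x{\left(k \right)} = \left(-4\right) 208 = -832$)
$2 x{\left(D \right)} = 2 \left(-832\right) = -1664$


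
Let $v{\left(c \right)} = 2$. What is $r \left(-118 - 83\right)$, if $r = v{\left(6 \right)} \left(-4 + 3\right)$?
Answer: $402$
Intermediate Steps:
$r = -2$ ($r = 2 \left(-4 + 3\right) = 2 \left(-1\right) = -2$)
$r \left(-118 - 83\right) = - 2 \left(-118 - 83\right) = \left(-2\right) \left(-201\right) = 402$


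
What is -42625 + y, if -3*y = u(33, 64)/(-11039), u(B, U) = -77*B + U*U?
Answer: -1411610570/33117 ≈ -42625.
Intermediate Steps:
u(B, U) = U**2 - 77*B (u(B, U) = -77*B + U**2 = U**2 - 77*B)
y = 1555/33117 (y = -(64**2 - 77*33)/(3*(-11039)) = -(4096 - 2541)*(-1)/(3*11039) = -1555*(-1)/(3*11039) = -1/3*(-1555/11039) = 1555/33117 ≈ 0.046955)
-42625 + y = -42625 + 1555/33117 = -1411610570/33117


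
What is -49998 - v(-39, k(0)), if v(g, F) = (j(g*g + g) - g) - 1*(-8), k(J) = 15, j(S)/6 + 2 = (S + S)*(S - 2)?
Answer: -26370353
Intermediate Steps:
j(S) = -12 + 12*S*(-2 + S) (j(S) = -12 + 6*((S + S)*(S - 2)) = -12 + 6*((2*S)*(-2 + S)) = -12 + 6*(2*S*(-2 + S)) = -12 + 12*S*(-2 + S))
v(g, F) = -4 - 25*g - 24*g² + 12*(g + g²)² (v(g, F) = ((-12 - 24*(g*g + g) + 12*(g*g + g)²) - g) - 1*(-8) = ((-12 - 24*(g² + g) + 12*(g² + g)²) - g) + 8 = ((-12 - 24*(g + g²) + 12*(g + g²)²) - g) + 8 = ((-12 + (-24*g - 24*g²) + 12*(g + g²)²) - g) + 8 = ((-12 - 24*g - 24*g² + 12*(g + g²)²) - g) + 8 = (-12 - 25*g - 24*g² + 12*(g + g²)²) + 8 = -4 - 25*g - 24*g² + 12*(g + g²)²)
-49998 - v(-39, k(0)) = -49998 - (-4 - 1*(-39) - 24*(-39)*(1 - 39) + 12*(-39)²*(1 - 39)²) = -49998 - (-4 + 39 - 24*(-39)*(-38) + 12*1521*(-38)²) = -49998 - (-4 + 39 - 35568 + 12*1521*1444) = -49998 - (-4 + 39 - 35568 + 26355888) = -49998 - 1*26320355 = -49998 - 26320355 = -26370353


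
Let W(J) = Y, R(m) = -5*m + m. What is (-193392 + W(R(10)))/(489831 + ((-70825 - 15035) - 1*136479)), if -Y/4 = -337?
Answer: -48011/66873 ≈ -0.71794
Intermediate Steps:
R(m) = -4*m
Y = 1348 (Y = -4*(-337) = 1348)
W(J) = 1348
(-193392 + W(R(10)))/(489831 + ((-70825 - 15035) - 1*136479)) = (-193392 + 1348)/(489831 + ((-70825 - 15035) - 1*136479)) = -192044/(489831 + (-85860 - 136479)) = -192044/(489831 - 222339) = -192044/267492 = -192044*1/267492 = -48011/66873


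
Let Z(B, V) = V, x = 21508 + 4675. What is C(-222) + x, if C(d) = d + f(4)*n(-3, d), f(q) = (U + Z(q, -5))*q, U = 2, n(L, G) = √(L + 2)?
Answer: 25961 - 12*I ≈ 25961.0 - 12.0*I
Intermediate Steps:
x = 26183
n(L, G) = √(2 + L)
f(q) = -3*q (f(q) = (2 - 5)*q = -3*q)
C(d) = d - 12*I (C(d) = d + (-3*4)*√(2 - 3) = d - 12*I)
C(-222) + x = (-222 - 12*I) + 26183 = 25961 - 12*I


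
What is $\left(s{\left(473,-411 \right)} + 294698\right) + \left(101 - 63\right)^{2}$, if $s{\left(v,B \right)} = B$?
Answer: $295731$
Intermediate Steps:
$\left(s{\left(473,-411 \right)} + 294698\right) + \left(101 - 63\right)^{2} = \left(-411 + 294698\right) + \left(101 - 63\right)^{2} = 294287 + 38^{2} = 294287 + 1444 = 295731$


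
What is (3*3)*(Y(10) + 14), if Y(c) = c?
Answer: 216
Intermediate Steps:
(3*3)*(Y(10) + 14) = (3*3)*(10 + 14) = 9*24 = 216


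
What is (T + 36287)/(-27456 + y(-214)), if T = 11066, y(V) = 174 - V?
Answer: -47353/27068 ≈ -1.7494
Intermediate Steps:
(T + 36287)/(-27456 + y(-214)) = (11066 + 36287)/(-27456 + (174 - 1*(-214))) = 47353/(-27456 + (174 + 214)) = 47353/(-27456 + 388) = 47353/(-27068) = 47353*(-1/27068) = -47353/27068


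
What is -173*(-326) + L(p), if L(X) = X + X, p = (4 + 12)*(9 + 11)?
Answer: 57038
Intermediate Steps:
p = 320 (p = 16*20 = 320)
L(X) = 2*X
-173*(-326) + L(p) = -173*(-326) + 2*320 = 56398 + 640 = 57038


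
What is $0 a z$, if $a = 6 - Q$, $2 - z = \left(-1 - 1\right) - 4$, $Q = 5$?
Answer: $0$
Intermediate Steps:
$z = 8$ ($z = 2 - \left(\left(-1 - 1\right) - 4\right) = 2 - \left(-2 - 4\right) = 2 - -6 = 2 + 6 = 8$)
$a = 1$ ($a = 6 - 5 = 1$)
$0 a z = 0 \cdot 1 \cdot 8 = 0 \cdot 8 = 0$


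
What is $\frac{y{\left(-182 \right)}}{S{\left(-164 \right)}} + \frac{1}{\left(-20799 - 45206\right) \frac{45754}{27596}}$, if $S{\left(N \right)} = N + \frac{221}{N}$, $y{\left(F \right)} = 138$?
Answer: $- \frac{495284236894}{593428579305} \approx -0.83461$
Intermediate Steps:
$\frac{y{\left(-182 \right)}}{S{\left(-164 \right)}} + \frac{1}{\left(-20799 - 45206\right) \frac{45754}{27596}} = \frac{138}{-164 + \frac{221}{-164}} + \frac{1}{\left(-20799 - 45206\right) \frac{45754}{27596}} = \frac{138}{-164 + 221 \left(- \frac{1}{164}\right)} + \frac{1}{\left(-66005\right) 45754 \cdot \frac{1}{27596}} = \frac{138}{-164 - \frac{221}{164}} - \frac{1}{66005 \cdot \frac{22877}{13798}} = \frac{138}{- \frac{27117}{164}} - \frac{13798}{1509996385} = 138 \left(- \frac{164}{27117}\right) - \frac{13798}{1509996385} = - \frac{328}{393} - \frac{13798}{1509996385} = - \frac{495284236894}{593428579305}$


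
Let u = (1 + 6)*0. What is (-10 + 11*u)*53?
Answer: -530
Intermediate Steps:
u = 0 (u = 7*0 = 0)
(-10 + 11*u)*53 = (-10 + 11*0)*53 = (-10 + 0)*53 = -10*53 = -530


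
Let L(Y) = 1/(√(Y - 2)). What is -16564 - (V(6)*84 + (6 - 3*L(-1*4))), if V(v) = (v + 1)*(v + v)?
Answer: -23626 - I*√6/2 ≈ -23626.0 - 1.2247*I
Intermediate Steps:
V(v) = 2*v*(1 + v) (V(v) = (1 + v)*(2*v) = 2*v*(1 + v))
L(Y) = (-2 + Y)^(-½) (L(Y) = 1/(√(-2 + Y)) = (-2 + Y)^(-½))
-16564 - (V(6)*84 + (6 - 3*L(-1*4))) = -16564 - ((2*6*(1 + 6))*84 + (6 - 3/√(-2 - 1*4))) = -16564 - ((2*6*7)*84 + (6 - 3/√(-2 - 4))) = -16564 - (84*84 + (6 - (-1)*I*√6/2)) = -16564 - (7056 + (6 - (-1)*I*√6/2)) = -16564 - (7056 + (6 + I*√6/2)) = -16564 - (7062 + I*√6/2) = -16564 + (-7062 - I*√6/2) = -23626 - I*√6/2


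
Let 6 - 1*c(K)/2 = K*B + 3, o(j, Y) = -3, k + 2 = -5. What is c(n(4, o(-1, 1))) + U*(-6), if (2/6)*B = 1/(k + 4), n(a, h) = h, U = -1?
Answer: 6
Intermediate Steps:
k = -7 (k = -2 - 5 = -7)
B = -1 (B = 3/(-7 + 4) = 3/(-3) = 3*(-1/3) = -1)
c(K) = 6 + 2*K (c(K) = 12 - 2*(K*(-1) + 3) = 12 - 2*(-K + 3) = 12 - 2*(3 - K) = 12 + (-6 + 2*K) = 6 + 2*K)
c(n(4, o(-1, 1))) + U*(-6) = (6 + 2*(-3)) - 1*(-6) = (6 - 6) + 6 = 0 + 6 = 6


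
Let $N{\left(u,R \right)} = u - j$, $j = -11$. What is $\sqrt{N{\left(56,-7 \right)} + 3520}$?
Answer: $\sqrt{3587} \approx 59.892$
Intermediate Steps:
$N{\left(u,R \right)} = 11 + u$ ($N{\left(u,R \right)} = u - -11 = u + 11 = 11 + u$)
$\sqrt{N{\left(56,-7 \right)} + 3520} = \sqrt{\left(11 + 56\right) + 3520} = \sqrt{67 + 3520} = \sqrt{3587}$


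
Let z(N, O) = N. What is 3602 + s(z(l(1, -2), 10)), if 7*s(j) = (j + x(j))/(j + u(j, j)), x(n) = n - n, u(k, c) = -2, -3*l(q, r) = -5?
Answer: 25209/7 ≈ 3601.3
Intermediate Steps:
l(q, r) = 5/3 (l(q, r) = -⅓*(-5) = 5/3)
x(n) = 0
s(j) = j/(7*(-2 + j)) (s(j) = ((j + 0)/(j - 2))/7 = (j/(-2 + j))/7 = j/(7*(-2 + j)))
3602 + s(z(l(1, -2), 10)) = 3602 + (⅐)*(5/3)/(-2 + 5/3) = 3602 + (⅐)*(5/3)/(-⅓) = 3602 + (⅐)*(5/3)*(-3) = 3602 - 5/7 = 25209/7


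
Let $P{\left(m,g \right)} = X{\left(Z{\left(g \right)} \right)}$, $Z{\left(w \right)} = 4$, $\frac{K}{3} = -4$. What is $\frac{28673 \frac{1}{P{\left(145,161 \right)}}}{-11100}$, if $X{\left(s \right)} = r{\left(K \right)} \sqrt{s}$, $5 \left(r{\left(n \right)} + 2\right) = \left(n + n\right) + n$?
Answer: $\frac{28673}{204240} \approx 0.14039$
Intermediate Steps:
$K = -12$ ($K = 3 \left(-4\right) = -12$)
$r{\left(n \right)} = -2 + \frac{3 n}{5}$ ($r{\left(n \right)} = -2 + \frac{\left(n + n\right) + n}{5} = -2 + \frac{2 n + n}{5} = -2 + \frac{3 n}{5}$)
$X{\left(s \right)} = - \frac{46 \sqrt{s}}{5}$ ($X{\left(s \right)} = \left(-2 + \frac{3}{5} \left(-12\right)\right) \sqrt{s} = \left(-2 - \frac{36}{5}\right) \sqrt{s} = - \frac{46 \sqrt{s}}{5}$)
$P{\left(m,g \right)} = - \frac{92}{5}$ ($P{\left(m,g \right)} = - \frac{46 \sqrt{4}}{5} = \left(- \frac{46}{5}\right) 2 = - \frac{92}{5}$)
$\frac{28673 \frac{1}{P{\left(145,161 \right)}}}{-11100} = \frac{28673 \frac{1}{- \frac{92}{5}}}{-11100} = 28673 \left(- \frac{5}{92}\right) \left(- \frac{1}{11100}\right) = \left(- \frac{143365}{92}\right) \left(- \frac{1}{11100}\right) = \frac{28673}{204240}$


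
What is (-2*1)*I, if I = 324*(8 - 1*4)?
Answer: -2592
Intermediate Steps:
I = 1296 (I = 324*(8 - 4) = 324*4 = 1296)
(-2*1)*I = -2*1*1296 = -2*1296 = -2592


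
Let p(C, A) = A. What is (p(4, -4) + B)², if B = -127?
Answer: 17161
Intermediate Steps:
(p(4, -4) + B)² = (-4 - 127)² = (-131)² = 17161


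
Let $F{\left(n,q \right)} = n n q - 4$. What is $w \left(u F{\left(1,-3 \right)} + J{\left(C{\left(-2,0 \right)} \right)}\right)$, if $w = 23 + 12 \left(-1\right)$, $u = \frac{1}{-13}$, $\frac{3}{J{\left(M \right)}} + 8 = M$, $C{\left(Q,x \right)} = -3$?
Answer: $\frac{38}{13} \approx 2.9231$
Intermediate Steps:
$J{\left(M \right)} = \frac{3}{-8 + M}$
$F{\left(n,q \right)} = -4 + q n^{2}$ ($F{\left(n,q \right)} = n^{2} q - 4 = q n^{2} - 4 = -4 + q n^{2}$)
$u = - \frac{1}{13} \approx -0.076923$
$w = 11$ ($w = 23 - 12 = 11$)
$w \left(u F{\left(1,-3 \right)} + J{\left(C{\left(-2,0 \right)} \right)}\right) = 11 \left(- \frac{-4 - 3 \cdot 1^{2}}{13} + \frac{3}{-8 - 3}\right) = 11 \left(- \frac{-4 - 3}{13} + \frac{3}{-11}\right) = 11 \left(- \frac{-4 - 3}{13} + 3 \left(- \frac{1}{11}\right)\right) = 11 \left(\left(- \frac{1}{13}\right) \left(-7\right) - \frac{3}{11}\right) = 11 \left(\frac{7}{13} - \frac{3}{11}\right) = 11 \cdot \frac{38}{143} = \frac{38}{13}$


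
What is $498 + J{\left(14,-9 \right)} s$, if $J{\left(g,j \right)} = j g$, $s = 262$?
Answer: $-32514$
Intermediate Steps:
$J{\left(g,j \right)} = g j$
$498 + J{\left(14,-9 \right)} s = 498 + 14 \left(-9\right) 262 = 498 - 33012 = -32514$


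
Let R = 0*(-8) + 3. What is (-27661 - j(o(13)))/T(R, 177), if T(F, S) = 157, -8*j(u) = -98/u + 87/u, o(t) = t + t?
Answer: -5753499/32656 ≈ -176.19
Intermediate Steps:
o(t) = 2*t
j(u) = 11/(8*u) (j(u) = -(-98/u + 87/u)/8 = -(-11)/(8*u) = 11/(8*u))
R = 3 (R = 0 + 3 = 3)
(-27661 - j(o(13)))/T(R, 177) = (-27661 - 11/(8*(2*13)))/157 = (-27661 - 11/(8*26))*(1/157) = (-27661 - 1*11/208)*(1/157) = (-27661 - 11/208)*(1/157) = -5753499/208*1/157 = -5753499/32656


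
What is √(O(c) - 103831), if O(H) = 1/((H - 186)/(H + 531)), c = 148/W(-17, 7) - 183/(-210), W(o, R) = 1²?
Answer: 2*I*√175370357910/2599 ≈ 322.26*I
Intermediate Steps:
W(o, R) = 1
c = 10421/70 (c = 148/1 - 183/(-210) = 148*1 - 183*(-1/210) = 148 + 61/70 = 10421/70 ≈ 148.87)
O(H) = (531 + H)/(-186 + H) (O(H) = 1/((-186 + H)/(531 + H)) = (531 + H)/(-186 + H))
√(O(c) - 103831) = √((531 + 10421/70)/(-186 + 10421/70) - 103831) = √((47591/70)/(-2599/70) - 103831) = √(-70/2599*47591/70 - 103831) = √(-47591/2599 - 103831) = √(-269904360/2599) = 2*I*√175370357910/2599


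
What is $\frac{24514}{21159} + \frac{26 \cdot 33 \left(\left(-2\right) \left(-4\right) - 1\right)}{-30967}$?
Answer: $\frac{632044084}{655230753} \approx 0.96461$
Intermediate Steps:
$\frac{24514}{21159} + \frac{26 \cdot 33 \left(\left(-2\right) \left(-4\right) - 1\right)}{-30967} = 24514 \cdot \frac{1}{21159} + 858 \left(8 - 1\right) \left(- \frac{1}{30967}\right) = \frac{24514}{21159} + 858 \cdot 7 \left(- \frac{1}{30967}\right) = \frac{24514}{21159} + 6006 \left(- \frac{1}{30967}\right) = \frac{24514}{21159} - \frac{6006}{30967} = \frac{632044084}{655230753}$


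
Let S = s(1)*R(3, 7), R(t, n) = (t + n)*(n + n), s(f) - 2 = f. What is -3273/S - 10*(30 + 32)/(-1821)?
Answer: -1899911/254940 ≈ -7.4524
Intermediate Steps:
s(f) = 2 + f
R(t, n) = 2*n*(n + t) (R(t, n) = (n + t)*(2*n) = 2*n*(n + t))
S = 420 (S = (2 + 1)*(2*7*(7 + 3)) = 3*(2*7*10) = 3*140 = 420)
-3273/S - 10*(30 + 32)/(-1821) = -3273/420 - 10*(30 + 32)/(-1821) = -3273*1/420 - 10*62*(-1/1821) = -1091/140 - 620*(-1/1821) = -1091/140 + 620/1821 = -1899911/254940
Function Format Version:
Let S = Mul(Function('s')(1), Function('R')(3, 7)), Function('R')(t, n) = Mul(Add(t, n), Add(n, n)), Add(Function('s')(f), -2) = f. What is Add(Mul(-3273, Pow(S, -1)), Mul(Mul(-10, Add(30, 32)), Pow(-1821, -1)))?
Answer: Rational(-1899911, 254940) ≈ -7.4524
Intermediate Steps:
Function('s')(f) = Add(2, f)
Function('R')(t, n) = Mul(2, n, Add(n, t)) (Function('R')(t, n) = Mul(Add(n, t), Mul(2, n)) = Mul(2, n, Add(n, t)))
S = 420 (S = Mul(Add(2, 1), Mul(2, 7, Add(7, 3))) = Mul(3, Mul(2, 7, 10)) = Mul(3, 140) = 420)
Add(Mul(-3273, Pow(S, -1)), Mul(Mul(-10, Add(30, 32)), Pow(-1821, -1))) = Add(Mul(-3273, Pow(420, -1)), Mul(Mul(-10, Add(30, 32)), Pow(-1821, -1))) = Add(Mul(-3273, Rational(1, 420)), Mul(Mul(-10, 62), Rational(-1, 1821))) = Add(Rational(-1091, 140), Mul(-620, Rational(-1, 1821))) = Add(Rational(-1091, 140), Rational(620, 1821)) = Rational(-1899911, 254940)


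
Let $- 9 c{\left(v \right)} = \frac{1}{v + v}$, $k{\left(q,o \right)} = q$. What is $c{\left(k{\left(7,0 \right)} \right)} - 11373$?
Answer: $- \frac{1432999}{126} \approx -11373.0$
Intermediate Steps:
$c{\left(v \right)} = - \frac{1}{18 v}$ ($c{\left(v \right)} = - \frac{1}{9 \left(v + v\right)} = - \frac{1}{9 \cdot 2 v} = - \frac{\frac{1}{2} \frac{1}{v}}{9} = - \frac{1}{18 v}$)
$c{\left(k{\left(7,0 \right)} \right)} - 11373 = - \frac{1}{18 \cdot 7} - 11373 = \left(- \frac{1}{18}\right) \frac{1}{7} - 11373 = - \frac{1}{126} - 11373 = - \frac{1432999}{126}$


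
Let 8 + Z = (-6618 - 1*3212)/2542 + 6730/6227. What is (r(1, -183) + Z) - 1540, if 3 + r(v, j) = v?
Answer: -12289553225/7914517 ≈ -1552.8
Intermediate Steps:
r(v, j) = -3 + v
Z = -85368011/7914517 (Z = -8 + ((-6618 - 1*3212)/2542 + 6730/6227) = -8 + ((-6618 - 3212)*(1/2542) + 6730*(1/6227)) = -8 + (-9830*1/2542 + 6730/6227) = -8 + (-4915/1271 + 6730/6227) = -8 - 22051875/7914517 = -85368011/7914517 ≈ -10.786)
(r(1, -183) + Z) - 1540 = ((-3 + 1) - 85368011/7914517) - 1540 = (-2 - 85368011/7914517) - 1540 = -101197045/7914517 - 1540 = -12289553225/7914517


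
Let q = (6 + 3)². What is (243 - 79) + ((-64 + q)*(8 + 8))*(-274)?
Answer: -74364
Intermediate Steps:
q = 81 (q = 9² = 81)
(243 - 79) + ((-64 + q)*(8 + 8))*(-274) = (243 - 79) + ((-64 + 81)*(8 + 8))*(-274) = 164 + (17*16)*(-274) = 164 + 272*(-274) = 164 - 74528 = -74364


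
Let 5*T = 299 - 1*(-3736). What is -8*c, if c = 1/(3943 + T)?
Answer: -4/2375 ≈ -0.0016842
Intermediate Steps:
T = 807 (T = (299 - 1*(-3736))/5 = (299 + 3736)/5 = (⅕)*4035 = 807)
c = 1/4750 (c = 1/(3943 + 807) = 1/4750 ≈ 0.00021053)
-8*c = -8*1/4750 = -4/2375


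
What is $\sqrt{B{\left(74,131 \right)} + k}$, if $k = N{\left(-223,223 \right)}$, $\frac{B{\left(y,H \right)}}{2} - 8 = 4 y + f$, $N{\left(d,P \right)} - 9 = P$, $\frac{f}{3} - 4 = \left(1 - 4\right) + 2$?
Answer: $\sqrt{858} \approx 29.292$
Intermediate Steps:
$f = 9$ ($f = 12 + 3 \left(\left(1 - 4\right) + 2\right) = 12 + 3 \left(-3 + 2\right) = 12 + 3 \left(-1\right) = 12 - 3 = 9$)
$N{\left(d,P \right)} = 9 + P$
$B{\left(y,H \right)} = 34 + 8 y$ ($B{\left(y,H \right)} = 16 + 2 \left(4 y + 9\right) = 16 + 2 \left(9 + 4 y\right) = 16 + \left(18 + 8 y\right) = 34 + 8 y$)
$k = 232$ ($k = 9 + 223 = 232$)
$\sqrt{B{\left(74,131 \right)} + k} = \sqrt{\left(34 + 8 \cdot 74\right) + 232} = \sqrt{\left(34 + 592\right) + 232} = \sqrt{626 + 232} = \sqrt{858}$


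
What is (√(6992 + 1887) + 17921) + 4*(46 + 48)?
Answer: 18297 + √8879 ≈ 18391.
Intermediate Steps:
(√(6992 + 1887) + 17921) + 4*(46 + 48) = (√8879 + 17921) + 4*94 = (17921 + √8879) + 376 = 18297 + √8879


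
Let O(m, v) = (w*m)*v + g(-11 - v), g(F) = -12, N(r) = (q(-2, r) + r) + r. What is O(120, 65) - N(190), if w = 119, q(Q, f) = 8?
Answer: 927800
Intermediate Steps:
N(r) = 8 + 2*r (N(r) = (8 + r) + r = 8 + 2*r)
O(m, v) = -12 + 119*m*v (O(m, v) = (119*m)*v - 12 = 119*m*v - 12 = -12 + 119*m*v)
O(120, 65) - N(190) = (-12 + 119*120*65) - (8 + 2*190) = (-12 + 928200) - (8 + 380) = 928188 - 1*388 = 928188 - 388 = 927800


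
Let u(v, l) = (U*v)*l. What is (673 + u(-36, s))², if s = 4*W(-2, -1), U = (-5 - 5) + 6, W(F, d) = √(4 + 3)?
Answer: 2775361 + 775296*√7 ≈ 4.8266e+6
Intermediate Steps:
W(F, d) = √7
U = -4 (U = -10 + 6 = -4)
s = 4*√7 ≈ 10.583
u(v, l) = -4*l*v (u(v, l) = (-4*v)*l = -4*l*v)
(673 + u(-36, s))² = (673 - 4*4*√7*(-36))² = (673 + 576*√7)²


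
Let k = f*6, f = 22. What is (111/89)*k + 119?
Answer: 25243/89 ≈ 283.63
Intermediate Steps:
k = 132 (k = 22*6 = 132)
(111/89)*k + 119 = (111/89)*132 + 119 = 14652/89 + 119 = 25243/89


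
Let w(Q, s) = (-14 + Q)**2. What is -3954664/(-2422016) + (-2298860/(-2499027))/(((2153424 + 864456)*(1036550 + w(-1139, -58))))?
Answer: 220515815043427539955511/135053909077529735642592 ≈ 1.6328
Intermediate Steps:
-3954664/(-2422016) + (-2298860/(-2499027))/(((2153424 + 864456)*(1036550 + w(-1139, -58)))) = -3954664/(-2422016) + (-2298860/(-2499027))/(((2153424 + 864456)*(1036550 + (-14 - 1139)**2))) = -3954664*(-1/2422016) + (-2298860*(-1/2499027))/((3017880*(1036550 + (-1153)**2))) = 494333/302752 + 2298860/(2499027*((3017880*(1036550 + 1329409)))) = 494333/302752 + 2298860/(2499027*((3017880*2365959))) = 494333/302752 + (2298860/2499027)/7140180346920 = 494333/302752 + (2298860/2499027)*(1/7140180346920) = 494333/302752 + 114943/892175173591122342 = 220515815043427539955511/135053909077529735642592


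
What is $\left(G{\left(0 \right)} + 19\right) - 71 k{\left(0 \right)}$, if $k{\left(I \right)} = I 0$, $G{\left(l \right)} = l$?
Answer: $19$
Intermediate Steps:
$k{\left(I \right)} = 0$
$\left(G{\left(0 \right)} + 19\right) - 71 k{\left(0 \right)} = \left(0 + 19\right) - 0 = 19 + 0 = 19$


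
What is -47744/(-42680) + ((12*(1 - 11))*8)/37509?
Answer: 72910704/66703505 ≈ 1.0931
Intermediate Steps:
-47744/(-42680) + ((12*(1 - 11))*8)/37509 = -47744*(-1/42680) + ((12*(-10))*8)*(1/37509) = 5968/5335 - 120*8*(1/37509) = 5968/5335 - 960*1/37509 = 5968/5335 - 320/12503 = 72910704/66703505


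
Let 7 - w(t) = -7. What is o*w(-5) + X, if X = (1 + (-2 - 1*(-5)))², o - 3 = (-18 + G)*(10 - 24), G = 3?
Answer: 2998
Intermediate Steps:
w(t) = 14 (w(t) = 7 - 1*(-7) = 7 + 7 = 14)
o = 213 (o = 3 + (-18 + 3)*(10 - 24) = 3 - 15*(-14) = 3 + 210 = 213)
X = 16 (X = (1 + (-2 + 5))² = (1 + 3)² = 4² = 16)
o*w(-5) + X = 213*14 + 16 = 2982 + 16 = 2998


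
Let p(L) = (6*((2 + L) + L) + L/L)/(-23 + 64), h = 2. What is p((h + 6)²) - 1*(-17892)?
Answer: 734353/41 ≈ 17911.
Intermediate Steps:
p(L) = 13/41 + 12*L/41 (p(L) = (6*(2 + 2*L) + 1)/41 = ((12 + 12*L) + 1)*(1/41) = (13 + 12*L)*(1/41) = 13/41 + 12*L/41)
p((h + 6)²) - 1*(-17892) = (13/41 + 12*(2 + 6)²/41) - 1*(-17892) = (13/41 + (12/41)*8²) + 17892 = (13/41 + (12/41)*64) + 17892 = (13/41 + 768/41) + 17892 = 781/41 + 17892 = 734353/41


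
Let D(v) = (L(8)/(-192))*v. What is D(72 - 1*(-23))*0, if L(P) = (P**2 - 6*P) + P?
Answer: 0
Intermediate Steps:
L(P) = P**2 - 5*P
D(v) = -v/8 (D(v) = ((8*(-5 + 8))/(-192))*v = ((8*3)*(-1/192))*v = (24*(-1/192))*v = -v/8)
D(72 - 1*(-23))*0 = -(72 - 1*(-23))/8*0 = -(72 + 23)/8*0 = -1/8*95*0 = -95/8*0 = 0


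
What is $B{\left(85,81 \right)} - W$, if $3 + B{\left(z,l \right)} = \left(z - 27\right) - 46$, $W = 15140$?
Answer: $-15131$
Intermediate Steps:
$B{\left(z,l \right)} = -76 + z$ ($B{\left(z,l \right)} = -3 + \left(\left(z - 27\right) - 46\right) = -3 + \left(\left(-27 + z\right) - 46\right) = -3 + \left(-73 + z\right) = -76 + z$)
$B{\left(85,81 \right)} - W = \left(-76 + 85\right) - 15140 = 9 - 15140 = -15131$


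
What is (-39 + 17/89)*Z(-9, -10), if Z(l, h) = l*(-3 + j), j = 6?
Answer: 93258/89 ≈ 1047.8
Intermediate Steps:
Z(l, h) = 3*l (Z(l, h) = l*(-3 + 6) = l*3 = 3*l)
(-39 + 17/89)*Z(-9, -10) = (-39 + 17/89)*(3*(-9)) = (-39 + 17*(1/89))*(-27) = (-39 + 17/89)*(-27) = -3454/89*(-27) = 93258/89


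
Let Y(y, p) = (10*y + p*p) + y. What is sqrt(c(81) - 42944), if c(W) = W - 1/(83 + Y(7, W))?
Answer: 12*I*sqrt(13445837691)/6721 ≈ 207.03*I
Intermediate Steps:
Y(y, p) = p**2 + 11*y (Y(y, p) = (10*y + p**2) + y = (p**2 + 10*y) + y = p**2 + 11*y)
c(W) = W - 1/(160 + W**2) (c(W) = W - 1/(83 + (W**2 + 11*7)) = W - 1/(83 + (W**2 + 77)) = W - 1/(83 + (77 + W**2)) = W - 1/(160 + W**2))
sqrt(c(81) - 42944) = sqrt((-1 + 81**3 + 160*81)/(160 + 81**2) - 42944) = sqrt((-1 + 531441 + 12960)/(160 + 6561) - 42944) = sqrt(544400/6721 - 42944) = sqrt(-288082224/6721) = 12*I*sqrt(13445837691)/6721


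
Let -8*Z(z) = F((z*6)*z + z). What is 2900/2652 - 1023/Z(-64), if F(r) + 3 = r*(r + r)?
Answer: 871220732617/796711376955 ≈ 1.0935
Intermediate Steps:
F(r) = -3 + 2*r² (F(r) = -3 + r*(r + r) = -3 + r*(2*r) = -3 + 2*r²)
Z(z) = 3/8 - (z + 6*z²)²/4 (Z(z) = -(-3 + 2*((z*6)*z + z)²)/8 = -(-3 + 2*((6*z)*z + z)²)/8 = -(-3 + 2*(6*z² + z)²)/8 = -(-3 + 2*(z + 6*z²)²)/8 = 3/8 - (z + 6*z²)²/4)
2900/2652 - 1023/Z(-64) = 2900/2652 - 1023/(3/8 - ¼*(-64)²*(1 + 6*(-64))²) = 2900*(1/2652) - 1023/(3/8 - ¼*4096*(1 - 384)²) = 725/663 - 1023/(3/8 - ¼*4096*(-383)²) = 725/663 - 1023/(3/8 - ¼*4096*146689) = 725/663 - 1023/(3/8 - 150209536) = 725/663 - 1023/(-1201676285/8) = 725/663 - 1023*(-8/1201676285) = 725/663 + 8184/1201676285 = 871220732617/796711376955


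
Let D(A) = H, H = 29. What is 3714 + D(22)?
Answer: 3743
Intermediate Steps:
D(A) = 29
3714 + D(22) = 3714 + 29 = 3743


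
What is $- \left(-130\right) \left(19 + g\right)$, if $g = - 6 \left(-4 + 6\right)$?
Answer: $910$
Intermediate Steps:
$g = -12$ ($g = \left(-6\right) 2 = -12$)
$- \left(-130\right) \left(19 + g\right) = - \left(-130\right) \left(19 - 12\right) = - \left(-130\right) 7 = \left(-1\right) \left(-910\right) = 910$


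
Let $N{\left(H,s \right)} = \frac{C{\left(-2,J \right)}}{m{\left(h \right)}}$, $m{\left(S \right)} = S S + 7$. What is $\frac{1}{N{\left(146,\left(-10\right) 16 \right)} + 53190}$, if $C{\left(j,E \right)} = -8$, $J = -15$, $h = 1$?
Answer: $\frac{1}{53189} \approx 1.8801 \cdot 10^{-5}$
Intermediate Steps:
$m{\left(S \right)} = 7 + S^{2}$ ($m{\left(S \right)} = S^{2} + 7 = 7 + S^{2}$)
$N{\left(H,s \right)} = -1$ ($N{\left(H,s \right)} = - \frac{8}{7 + 1^{2}} = - \frac{8}{7 + 1} = - \frac{8}{8} = \left(-8\right) \frac{1}{8} = -1$)
$\frac{1}{N{\left(146,\left(-10\right) 16 \right)} + 53190} = \frac{1}{-1 + 53190} = \frac{1}{53189}$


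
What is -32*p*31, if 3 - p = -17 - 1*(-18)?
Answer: -1984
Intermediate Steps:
p = 2 (p = 3 - (-17 - 1*(-18)) = 3 - (-17 + 18) = 3 - 1*1 = 3 - 1 = 2)
-32*p*31 = -32*2*31 = -64*31 = -1984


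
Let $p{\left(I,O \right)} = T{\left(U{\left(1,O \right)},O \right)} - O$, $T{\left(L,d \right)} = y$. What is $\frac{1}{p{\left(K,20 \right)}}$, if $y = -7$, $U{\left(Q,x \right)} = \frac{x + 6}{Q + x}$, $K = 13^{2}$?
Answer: $- \frac{1}{27} \approx -0.037037$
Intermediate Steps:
$K = 169$
$U{\left(Q,x \right)} = \frac{6 + x}{Q + x}$
$T{\left(L,d \right)} = -7$
$p{\left(I,O \right)} = -7 - O$
$\frac{1}{p{\left(K,20 \right)}} = \frac{1}{-7 - 20} = \frac{1}{-27} = - \frac{1}{27}$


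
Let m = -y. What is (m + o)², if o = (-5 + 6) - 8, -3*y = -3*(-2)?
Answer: 25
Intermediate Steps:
y = -2 (y = -(-1)*(-2) = -⅓*6 = -2)
m = 2 (m = -1*(-2) = 2)
o = -7 (o = 1 - 8 = -7)
(m + o)² = (2 - 7)² = (-5)² = 25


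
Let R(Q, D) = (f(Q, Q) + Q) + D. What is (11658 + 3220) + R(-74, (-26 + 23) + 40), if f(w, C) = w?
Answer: 14767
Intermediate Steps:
R(Q, D) = D + 2*Q (R(Q, D) = (Q + Q) + D = 2*Q + D = D + 2*Q)
(11658 + 3220) + R(-74, (-26 + 23) + 40) = (11658 + 3220) + (((-26 + 23) + 40) + 2*(-74)) = 14878 + ((-3 + 40) - 148) = 14878 + (37 - 148) = 14878 - 111 = 14767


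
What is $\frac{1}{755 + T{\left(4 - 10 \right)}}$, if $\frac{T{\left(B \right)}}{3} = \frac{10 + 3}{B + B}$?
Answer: $\frac{4}{3007} \approx 0.0013302$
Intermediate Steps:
$T{\left(B \right)} = \frac{39}{2 B}$ ($T{\left(B \right)} = 3 \frac{10 + 3}{B + B} = 3 \frac{13}{2 B} = \frac{39}{2 B}$)
$\frac{1}{755 + T{\left(4 - 10 \right)}} = \frac{1}{755 + \frac{39}{2 \left(4 - 10\right)}} = \frac{1}{755 + \frac{39}{2 \left(-6\right)}} = \frac{1}{755 + \frac{39}{2} \left(- \frac{1}{6}\right)} = \frac{1}{755 - \frac{13}{4}} = \frac{1}{\frac{3007}{4}} = \frac{4}{3007}$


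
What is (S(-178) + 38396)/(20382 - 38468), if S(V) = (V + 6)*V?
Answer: -34506/9043 ≈ -3.8158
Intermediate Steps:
S(V) = V*(6 + V) (S(V) = (6 + V)*V = V*(6 + V))
(S(-178) + 38396)/(20382 - 38468) = (-178*(6 - 178) + 38396)/(20382 - 38468) = (-178*(-172) + 38396)/(-18086) = (30616 + 38396)*(-1/18086) = 69012*(-1/18086) = -34506/9043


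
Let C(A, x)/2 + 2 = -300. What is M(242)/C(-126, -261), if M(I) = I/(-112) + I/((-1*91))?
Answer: 3509/439712 ≈ 0.0079802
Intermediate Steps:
C(A, x) = -604 (C(A, x) = -4 + 2*(-300) = -4 - 600 = -604)
M(I) = -29*I/1456 (M(I) = I*(-1/112) + I/(-91) = -I/112 + I*(-1/91) = -I/112 - I/91 = -29*I/1456)
M(242)/C(-126, -261) = -29/1456*242/(-604) = -3509/728*(-1/604) = 3509/439712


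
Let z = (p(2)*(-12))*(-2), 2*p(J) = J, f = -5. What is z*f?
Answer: -120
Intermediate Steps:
p(J) = J/2
z = 24 (z = (((½)*2)*(-12))*(-2) = (1*(-12))*(-2) = -12*(-2) = 24)
z*f = 24*(-5) = -120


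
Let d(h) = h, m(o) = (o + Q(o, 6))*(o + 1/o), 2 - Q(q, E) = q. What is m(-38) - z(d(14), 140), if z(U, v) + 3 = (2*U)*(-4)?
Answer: 740/19 ≈ 38.947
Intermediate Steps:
Q(q, E) = 2 - q
m(o) = 2*o + 2/o (m(o) = (o + (2 - o))*(o + 1/o) = 2*(o + 1/o) = 2*o + 2/o)
z(U, v) = -3 - 8*U (z(U, v) = -3 + (2*U)*(-4) = -3 - 8*U)
m(-38) - z(d(14), 140) = (2*(-38) + 2/(-38)) - (-3 - 8*14) = (-76 + 2*(-1/38)) - (-3 - 112) = (-76 - 1/19) - 1*(-115) = -1445/19 + 115 = 740/19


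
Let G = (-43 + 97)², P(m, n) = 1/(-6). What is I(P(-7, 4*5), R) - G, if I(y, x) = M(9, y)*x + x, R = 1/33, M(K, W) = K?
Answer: -96218/33 ≈ -2915.7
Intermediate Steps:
R = 1/33 ≈ 0.030303
P(m, n) = -⅙
G = 2916 (G = 54² = 2916)
I(y, x) = 10*x (I(y, x) = 9*x + x = 10*x)
I(P(-7, 4*5), R) - G = 10*(1/33) - 1*2916 = 10/33 - 2916 = -96218/33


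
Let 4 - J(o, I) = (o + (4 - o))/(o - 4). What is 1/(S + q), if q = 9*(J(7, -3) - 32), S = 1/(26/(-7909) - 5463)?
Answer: -43206893/11406627661 ≈ -0.0037879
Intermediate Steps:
J(o, I) = 4 - 4/(-4 + o) (J(o, I) = 4 - (o + (4 - o))/(o - 4) = 4 - 4/(-4 + o))
S = -7909/43206893 (S = 1/(26*(-1/7909) - 5463) = 1/(-26/7909 - 5463) = 1/(-43206893/7909) = -7909/43206893 ≈ -0.00018305)
q = -264 (q = 9*(4*(-5 + 7)/(-4 + 7) - 32) = 9*(4*2/3 - 32) = 9*(4*(⅓)*2 - 32) = 9*(8/3 - 32) = 9*(-88/3) = -264)
1/(S + q) = 1/(-7909/43206893 - 264) = 1/(-11406627661/43206893) = -43206893/11406627661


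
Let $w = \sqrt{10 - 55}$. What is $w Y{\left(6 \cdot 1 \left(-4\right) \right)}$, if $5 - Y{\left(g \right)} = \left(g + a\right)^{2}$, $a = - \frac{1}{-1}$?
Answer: $- 1572 i \sqrt{5} \approx - 3515.1 i$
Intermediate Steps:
$a = 1$ ($a = \left(-1\right) \left(-1\right) = 1$)
$w = 3 i \sqrt{5}$ ($w = \sqrt{-45} = 3 i \sqrt{5} \approx 6.7082 i$)
$Y{\left(g \right)} = 5 - \left(1 + g\right)^{2}$ ($Y{\left(g \right)} = 5 - \left(g + 1\right)^{2} = 5 - \left(1 + g\right)^{2}$)
$w Y{\left(6 \cdot 1 \left(-4\right) \right)} = 3 i \sqrt{5} \left(5 - \left(1 + 6 \cdot 1 \left(-4\right)\right)^{2}\right) = 3 i \sqrt{5} \left(5 - \left(1 + 6 \left(-4\right)\right)^{2}\right) = 3 i \sqrt{5} \left(5 - \left(1 - 24\right)^{2}\right) = 3 i \sqrt{5} \left(5 - \left(-23\right)^{2}\right) = 3 i \sqrt{5} \left(5 - 529\right) = 3 i \sqrt{5} \left(-524\right) = - 1572 i \sqrt{5}$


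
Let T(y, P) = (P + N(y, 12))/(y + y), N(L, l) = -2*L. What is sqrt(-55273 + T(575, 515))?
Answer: 79*I*sqrt(468510)/230 ≈ 235.1*I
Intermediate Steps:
T(y, P) = (P - 2*y)/(2*y) (T(y, P) = (P - 2*y)/(y + y) = (P - 2*y)/((2*y)) = (P - 2*y)*(1/(2*y)) = (P - 2*y)/(2*y))
sqrt(-55273 + T(575, 515)) = sqrt(-55273 + ((1/2)*515 - 1*575)/575) = sqrt(-55273 + (515/2 - 575)/575) = sqrt(-55273 + (1/575)*(-635/2)) = sqrt(-55273 - 127/230) = sqrt(-12712917/230) = 79*I*sqrt(468510)/230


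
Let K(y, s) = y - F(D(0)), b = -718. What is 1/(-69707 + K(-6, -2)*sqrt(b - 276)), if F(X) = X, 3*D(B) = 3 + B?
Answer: I/(-69707*I + 7*sqrt(994)) ≈ -1.4346e-5 + 4.5419e-8*I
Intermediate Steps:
D(B) = 1 + B/3 (D(B) = (3 + B)/3 = 1 + B/3)
K(y, s) = -1 + y (K(y, s) = y - (1 + (1/3)*0) = y - (1 + 0) = y - 1*1 = y - 1 = -1 + y)
1/(-69707 + K(-6, -2)*sqrt(b - 276)) = 1/(-69707 + (-1 - 6)*sqrt(-718 - 276)) = 1/(-69707 - 7*I*sqrt(994))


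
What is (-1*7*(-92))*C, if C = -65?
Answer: -41860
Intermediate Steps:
(-1*7*(-92))*C = (-1*7*(-92))*(-65) = -7*(-92)*(-65) = 644*(-65) = -41860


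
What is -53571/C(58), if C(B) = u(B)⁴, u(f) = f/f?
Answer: -53571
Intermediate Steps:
u(f) = 1
C(B) = 1 (C(B) = 1⁴ = 1)
-53571/C(58) = -53571/1 = -53571*1 = -53571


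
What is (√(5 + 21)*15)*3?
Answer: 45*√26 ≈ 229.46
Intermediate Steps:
(√(5 + 21)*15)*3 = (√26*15)*3 = (15*√26)*3 = 45*√26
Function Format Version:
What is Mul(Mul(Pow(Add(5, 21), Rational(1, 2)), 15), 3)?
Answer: Mul(45, Pow(26, Rational(1, 2))) ≈ 229.46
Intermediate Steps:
Mul(Mul(Pow(Add(5, 21), Rational(1, 2)), 15), 3) = Mul(Mul(Pow(26, Rational(1, 2)), 15), 3) = Mul(Mul(15, Pow(26, Rational(1, 2))), 3) = Mul(45, Pow(26, Rational(1, 2)))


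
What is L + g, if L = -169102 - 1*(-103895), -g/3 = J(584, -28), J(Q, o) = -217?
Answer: -64556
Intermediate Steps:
g = 651 (g = -3*(-217) = 651)
L = -65207 (L = -169102 + 103895 = -65207)
L + g = -65207 + 651 = -64556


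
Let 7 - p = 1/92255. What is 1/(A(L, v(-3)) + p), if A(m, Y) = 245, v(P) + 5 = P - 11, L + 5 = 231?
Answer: 92255/23248259 ≈ 0.0039683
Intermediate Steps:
L = 226 (L = -5 + 231 = 226)
v(P) = -16 + P (v(P) = -5 + (P - 11) = -5 + (-11 + P) = -16 + P)
p = 645784/92255 (p = 7 - 1/92255 = 645784/92255 ≈ 7.0000)
1/(A(L, v(-3)) + p) = 1/(245 + 645784/92255) = 1/(23248259/92255) = 92255/23248259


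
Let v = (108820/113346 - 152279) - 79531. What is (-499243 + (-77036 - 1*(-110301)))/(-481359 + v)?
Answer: 26408371194/40417372327 ≈ 0.65339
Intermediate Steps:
v = -13137313720/56673 (v = (108820*(1/113346) - 152279) - 79531 = (54410/56673 - 152279) - 79531 = -8630053357/56673 - 79531 = -13137313720/56673 ≈ -2.3181e+5)
(-499243 + (-77036 - 1*(-110301)))/(-481359 + v) = (-499243 + (-77036 - 1*(-110301)))/(-481359 - 13137313720/56673) = (-499243 + (-77036 + 110301))/(-40417372327/56673) = (-499243 + 33265)*(-56673/40417372327) = -465978*(-56673/40417372327) = 26408371194/40417372327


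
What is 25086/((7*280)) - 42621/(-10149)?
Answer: 56355829/3315340 ≈ 16.999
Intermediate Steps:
25086/((7*280)) - 42621/(-10149) = 25086/1960 - 42621*(-1/10149) = 25086*(1/1960) + 14207/3383 = 12543/980 + 14207/3383 = 56355829/3315340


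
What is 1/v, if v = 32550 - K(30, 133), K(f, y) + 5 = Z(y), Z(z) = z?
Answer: 1/32422 ≈ 3.0843e-5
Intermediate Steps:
K(f, y) = -5 + y
v = 32422 (v = 32550 - (-5 + 133) = 32550 - 1*128 = 32550 - 128 = 32422)
1/v = 1/32422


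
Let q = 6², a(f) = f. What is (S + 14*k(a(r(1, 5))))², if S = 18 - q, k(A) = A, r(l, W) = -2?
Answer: 2116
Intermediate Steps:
q = 36
S = -18 (S = 18 - 1*36 = 18 - 36 = -18)
(S + 14*k(a(r(1, 5))))² = (-18 + 14*(-2))² = (-18 - 28)² = (-46)² = 2116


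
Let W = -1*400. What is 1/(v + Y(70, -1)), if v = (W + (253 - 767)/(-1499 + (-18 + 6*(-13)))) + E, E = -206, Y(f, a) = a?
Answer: -1595/967651 ≈ -0.0016483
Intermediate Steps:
W = -400
v = -966056/1595 (v = (-400 + (253 - 767)/(-1499 + (-18 + 6*(-13)))) - 206 = (-400 - 514/(-1499 + (-18 - 78))) - 206 = (-400 - 514/(-1499 - 96)) - 206 = (-400 - 514/(-1595)) - 206 = (-400 - 514*(-1/1595)) - 206 = (-400 + 514/1595) - 206 = -637486/1595 - 206 = -966056/1595 ≈ -605.68)
1/(v + Y(70, -1)) = 1/(-966056/1595 - 1) = 1/(-967651/1595) = -1595/967651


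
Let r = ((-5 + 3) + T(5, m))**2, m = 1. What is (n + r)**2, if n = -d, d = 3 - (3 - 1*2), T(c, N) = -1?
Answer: 49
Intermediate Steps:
d = 2 (d = 3 - (3 - 2) = 3 - 1*1 = 3 - 1 = 2)
n = -2 (n = -1*2 = -2)
r = 9 (r = ((-5 + 3) - 1)**2 = (-2 - 1)**2 = (-3)**2 = 9)
(n + r)**2 = (-2 + 9)**2 = 7**2 = 49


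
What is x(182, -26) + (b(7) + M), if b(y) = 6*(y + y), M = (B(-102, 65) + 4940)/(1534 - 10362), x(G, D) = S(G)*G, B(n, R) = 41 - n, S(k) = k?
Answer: 293155141/8828 ≈ 33207.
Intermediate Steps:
x(G, D) = G² (x(G, D) = G*G = G²)
M = -5083/8828 (M = ((41 - 1*(-102)) + 4940)/(1534 - 10362) = ((41 + 102) + 4940)/(-8828) = (143 + 4940)*(-1/8828) = 5083*(-1/8828) = -5083/8828 ≈ -0.57578)
b(y) = 12*y (b(y) = 6*(2*y) = 12*y)
x(182, -26) + (b(7) + M) = 182² + (12*7 - 5083/8828) = 33124 + (84 - 5083/8828) = 33124 + 736469/8828 = 293155141/8828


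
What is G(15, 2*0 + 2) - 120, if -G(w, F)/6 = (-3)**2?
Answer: -174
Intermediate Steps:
G(w, F) = -54 (G(w, F) = -6*(-3)**2 = -6*9 = -54)
G(15, 2*0 + 2) - 120 = -54 - 120 = -174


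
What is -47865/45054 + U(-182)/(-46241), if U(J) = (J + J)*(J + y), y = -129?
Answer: -187528679/53419026 ≈ -3.5105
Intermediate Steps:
U(J) = 2*J*(-129 + J) (U(J) = (J + J)*(J - 129) = (2*J)*(-129 + J) = 2*J*(-129 + J))
-47865/45054 + U(-182)/(-46241) = -47865/45054 + (2*(-182)*(-129 - 182))/(-46241) = -47865*1/45054 + (2*(-182)*(-311))*(-1/46241) = -15955/15018 + 113204*(-1/46241) = -15955/15018 - 8708/3557 = -187528679/53419026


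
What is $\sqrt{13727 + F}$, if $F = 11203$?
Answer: $3 \sqrt{2770} \approx 157.89$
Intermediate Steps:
$\sqrt{13727 + F} = \sqrt{13727 + 11203} = \sqrt{24930} = 3 \sqrt{2770}$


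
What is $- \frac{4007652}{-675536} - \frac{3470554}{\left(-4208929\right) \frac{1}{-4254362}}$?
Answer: $- \frac{2493566870381371255}{710820765236} \approx -3.508 \cdot 10^{6}$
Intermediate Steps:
$- \frac{4007652}{-675536} - \frac{3470554}{\left(-4208929\right) \frac{1}{-4254362}} = \left(-4007652\right) \left(- \frac{1}{675536}\right) - \frac{3470554}{\left(-4208929\right) \left(- \frac{1}{4254362}\right)} = \frac{1001913}{168884} - \frac{3470554}{\frac{4208929}{4254362}} = \frac{1001913}{168884} - \frac{14764993056548}{4208929} = - \frac{2493566870381371255}{710820765236}$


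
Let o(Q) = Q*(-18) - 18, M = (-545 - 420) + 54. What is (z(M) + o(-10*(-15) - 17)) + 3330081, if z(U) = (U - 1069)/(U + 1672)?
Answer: 2532354129/761 ≈ 3.3277e+6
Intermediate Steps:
M = -911 (M = -965 + 54 = -911)
o(Q) = -18 - 18*Q (o(Q) = -18*Q - 18 = -18 - 18*Q)
z(U) = (-1069 + U)/(1672 + U)
(z(M) + o(-10*(-15) - 17)) + 3330081 = ((-1069 - 911)/(1672 - 911) + (-18 - 18*(-10*(-15) - 17))) + 3330081 = (-1980/761 + (-18 - 18*(150 - 17))) + 3330081 = ((1/761)*(-1980) + (-18 - 18*133)) + 3330081 = (-1980/761 + (-18 - 2394)) + 3330081 = (-1980/761 - 2412) + 3330081 = -1837512/761 + 3330081 = 2532354129/761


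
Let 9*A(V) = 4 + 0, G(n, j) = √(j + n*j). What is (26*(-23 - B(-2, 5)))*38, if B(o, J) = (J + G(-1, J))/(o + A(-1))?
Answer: -136838/7 ≈ -19548.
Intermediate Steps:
G(n, j) = √(j + j*n)
A(V) = 4/9 (A(V) = (4 + 0)/9 = (⅑)*4 = 4/9)
B(o, J) = J/(4/9 + o) (B(o, J) = (J + √(J*(1 - 1)))/(o + 4/9) = (J + √(J*0))/(4/9 + o) = (J + √0)/(4/9 + o) = (J + 0)/(4/9 + o) = J/(4/9 + o))
(26*(-23 - B(-2, 5)))*38 = (26*(-23 - 9*5/(4 + 9*(-2))))*38 = (26*(-23 - 9*5/(4 - 18)))*38 = (26*(-23 - 9*5/(-14)))*38 = (26*(-23 - 9*5*(-1)/14))*38 = (26*(-23 - 1*(-45/14)))*38 = (26*(-23 + 45/14))*38 = (26*(-277/14))*38 = -3601/7*38 = -136838/7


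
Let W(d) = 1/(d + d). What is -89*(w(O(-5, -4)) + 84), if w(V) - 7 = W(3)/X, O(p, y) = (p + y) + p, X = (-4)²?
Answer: -777593/96 ≈ -8099.9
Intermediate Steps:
X = 16
W(d) = 1/(2*d)
O(p, y) = y + 2*p
w(V) = 673/96 (w(V) = 7 + ((½)/3)/16 = 7 + ((½)*(⅓))*(1/16) = 7 + (⅙)*(1/16) = 7 + 1/96 = 673/96)
-89*(w(O(-5, -4)) + 84) = -89*(673/96 + 84) = -89*8737/96 = -777593/96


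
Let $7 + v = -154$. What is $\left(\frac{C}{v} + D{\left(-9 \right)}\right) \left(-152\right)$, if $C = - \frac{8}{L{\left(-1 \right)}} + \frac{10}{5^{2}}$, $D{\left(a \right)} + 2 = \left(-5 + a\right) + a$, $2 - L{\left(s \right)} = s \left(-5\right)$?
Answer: $\frac{399304}{105} \approx 3802.9$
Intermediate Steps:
$L{\left(s \right)} = 2 + 5 s$ ($L{\left(s \right)} = 2 - s \left(-5\right) = 2 - - 5 s = 2 + 5 s$)
$D{\left(a \right)} = -7 + 2 a$ ($D{\left(a \right)} = -2 + \left(\left(-5 + a\right) + a\right) = -2 + \left(-5 + 2 a\right) = -7 + 2 a$)
$C = \frac{46}{15}$ ($C = - \frac{8}{2 + 5 \left(-1\right)} + \frac{10}{5^{2}} = - \frac{8}{2 - 5} + \frac{10}{25} = - \frac{8}{-3} + 10 \cdot \frac{1}{25} = \left(-8\right) \left(- \frac{1}{3}\right) + \frac{2}{5} = \frac{8}{3} + \frac{2}{5} = \frac{46}{15} \approx 3.0667$)
$v = -161$ ($v = -7 - 154 = -161$)
$\left(\frac{C}{v} + D{\left(-9 \right)}\right) \left(-152\right) = \left(\frac{46}{15 \left(-161\right)} + \left(-7 + 2 \left(-9\right)\right)\right) \left(-152\right) = \left(\frac{46}{15} \left(- \frac{1}{161}\right) - 25\right) \left(-152\right) = \left(- \frac{2}{105} - 25\right) \left(-152\right) = \left(- \frac{2627}{105}\right) \left(-152\right) = \frac{399304}{105}$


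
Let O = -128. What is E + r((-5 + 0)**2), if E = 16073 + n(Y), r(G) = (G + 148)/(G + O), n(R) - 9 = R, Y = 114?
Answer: 1668015/103 ≈ 16194.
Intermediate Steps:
n(R) = 9 + R
r(G) = (148 + G)/(-128 + G) (r(G) = (G + 148)/(G - 128) = (148 + G)/(-128 + G))
E = 16196 (E = 16073 + (9 + 114) = 16073 + 123 = 16196)
E + r((-5 + 0)**2) = 16196 + (148 + (-5 + 0)**2)/(-128 + (-5 + 0)**2) = 16196 + (148 + (-5)**2)/(-128 + (-5)**2) = 16196 + (148 + 25)/(-128 + 25) = 16196 + 173/(-103) = 16196 - 1/103*173 = 16196 - 173/103 = 1668015/103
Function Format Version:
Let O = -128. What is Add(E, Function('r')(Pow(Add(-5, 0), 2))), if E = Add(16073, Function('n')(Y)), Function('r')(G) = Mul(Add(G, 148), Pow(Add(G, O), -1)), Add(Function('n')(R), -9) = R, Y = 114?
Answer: Rational(1668015, 103) ≈ 16194.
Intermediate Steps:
Function('n')(R) = Add(9, R)
Function('r')(G) = Mul(Pow(Add(-128, G), -1), Add(148, G)) (Function('r')(G) = Mul(Add(G, 148), Pow(Add(G, -128), -1)) = Mul(Add(148, G), Pow(Add(-128, G), -1)) = Mul(Pow(Add(-128, G), -1), Add(148, G)))
E = 16196 (E = Add(16073, Add(9, 114)) = Add(16073, 123) = 16196)
Add(E, Function('r')(Pow(Add(-5, 0), 2))) = Add(16196, Mul(Pow(Add(-128, Pow(Add(-5, 0), 2)), -1), Add(148, Pow(Add(-5, 0), 2)))) = Add(16196, Mul(Pow(Add(-128, Pow(-5, 2)), -1), Add(148, Pow(-5, 2)))) = Add(16196, Mul(Pow(Add(-128, 25), -1), Add(148, 25))) = Add(16196, Mul(Pow(-103, -1), 173)) = Add(16196, Mul(Rational(-1, 103), 173)) = Add(16196, Rational(-173, 103)) = Rational(1668015, 103)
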